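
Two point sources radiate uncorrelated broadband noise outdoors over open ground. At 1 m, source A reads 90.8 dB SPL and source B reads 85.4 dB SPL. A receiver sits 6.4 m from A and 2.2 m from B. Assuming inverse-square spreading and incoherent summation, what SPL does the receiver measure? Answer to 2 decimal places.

80.04 dB SPL

At the listener: L_A = 90.8 − 20·log₁₀(6.4) = 74.676 dB; L_B = 85.4 − 20·log₁₀(2.2) = 78.552 dB.
Combined: 10·log₁₀(10^(74.676/10)+10^(78.552/10)) = 80.04 dB SPL.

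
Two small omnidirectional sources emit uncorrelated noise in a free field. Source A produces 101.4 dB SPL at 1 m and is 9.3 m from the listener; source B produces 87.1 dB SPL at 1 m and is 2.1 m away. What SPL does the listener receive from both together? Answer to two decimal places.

At the listener: L_A = 101.4 − 20·log₁₀(9.3) = 82.030 dB; L_B = 87.1 − 20·log₁₀(2.1) = 80.656 dB.
Combined: 10·log₁₀(10^(82.030/10)+10^(80.656/10)) = 84.41 dB SPL.

84.41 dB SPL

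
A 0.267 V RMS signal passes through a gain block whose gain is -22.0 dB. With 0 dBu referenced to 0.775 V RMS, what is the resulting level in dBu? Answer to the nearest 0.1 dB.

Input level: 20·log₁₀(0.267/0.775) = -9.26 dBu.
Output: -9.26 − 22.0 = -31.3 dBu.

-31.3 dBu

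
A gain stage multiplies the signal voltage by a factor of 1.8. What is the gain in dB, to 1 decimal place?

Voltage is an amplitude quantity, so gain = 20·log₁₀(V_out/V_in).
20·log₁₀(1.8) = 5.1 dB.

5.1 dB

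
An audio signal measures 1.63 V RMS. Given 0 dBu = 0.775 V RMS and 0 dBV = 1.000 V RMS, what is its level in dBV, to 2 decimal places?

+4.24 dBV

dBV = 20·log₁₀(V / 1.000 V).
20·log₁₀(1.63/1.000) = +4.24 dBV.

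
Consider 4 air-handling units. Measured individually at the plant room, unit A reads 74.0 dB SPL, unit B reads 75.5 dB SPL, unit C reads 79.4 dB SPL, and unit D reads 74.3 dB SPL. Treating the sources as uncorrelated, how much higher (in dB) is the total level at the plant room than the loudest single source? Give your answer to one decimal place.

3.0 dB

Add the sources as powers (linear), then convert back to dB:
L_total = 10·log₁₀(10^(74.0/10) + 10^(75.5/10) + 10^(79.4/10) + 10^(74.3/10)) = 82.42 dB SPL.
Excess over the loudest (79.4 dB): 82.42 − 79.4 = 3.0 dB.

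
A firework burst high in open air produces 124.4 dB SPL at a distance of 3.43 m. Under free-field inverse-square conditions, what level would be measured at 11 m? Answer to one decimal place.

For a point source in a free field, ΔL = −20·log₁₀(d₂/d₁).
ΔL = −20·log₁₀(11/3.43) = -10.12 dB, so L₂ = 124.4 + (-10.12) = 114.3 dB SPL.

114.3 dB SPL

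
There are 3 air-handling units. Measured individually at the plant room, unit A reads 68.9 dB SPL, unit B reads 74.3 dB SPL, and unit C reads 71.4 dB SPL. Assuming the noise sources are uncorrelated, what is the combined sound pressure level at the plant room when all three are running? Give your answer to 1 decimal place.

Uncorrelated sources add in intensity (power), not in dB.
L_total = 10·log₁₀(10^(68.9/10) + 10^(74.3/10) + 10^(71.4/10)) = 10·log₁₀(48480000) = 76.9 dB SPL.

76.9 dB SPL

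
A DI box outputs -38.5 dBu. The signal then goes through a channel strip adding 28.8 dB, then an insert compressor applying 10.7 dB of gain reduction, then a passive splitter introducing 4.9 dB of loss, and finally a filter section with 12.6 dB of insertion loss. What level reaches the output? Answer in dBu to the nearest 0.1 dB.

-37.9 dBu

In dB, series stages simply add:
-38.5 + 28.8 − 10.7 − 4.9 − 12.6 = -37.9 dBu.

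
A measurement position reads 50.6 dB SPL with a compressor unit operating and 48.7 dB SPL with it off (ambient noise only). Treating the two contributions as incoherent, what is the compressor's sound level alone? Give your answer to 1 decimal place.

46.1 dB SPL

Remove the background by subtracting linear intensities:
L_src = 10·log₁₀(10^(50.6/10) − 10^(48.7/10)) = 10·log₁₀(40680) = 46.1 dB SPL.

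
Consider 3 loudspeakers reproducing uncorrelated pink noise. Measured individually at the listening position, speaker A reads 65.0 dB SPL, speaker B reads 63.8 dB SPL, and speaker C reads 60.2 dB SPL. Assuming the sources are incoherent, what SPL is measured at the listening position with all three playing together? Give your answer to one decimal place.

Uncorrelated sources add in intensity (power), not in dB.
L_total = 10·log₁₀(10^(65.0/10) + 10^(63.8/10) + 10^(60.2/10)) = 10·log₁₀(6608000) = 68.2 dB SPL.

68.2 dB SPL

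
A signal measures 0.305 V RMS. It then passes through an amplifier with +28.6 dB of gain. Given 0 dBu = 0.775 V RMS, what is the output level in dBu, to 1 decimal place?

Input level: 20·log₁₀(0.305/0.775) = -8.10 dBu.
Output: -8.10 + 28.6 = +20.5 dBu.

+20.5 dBu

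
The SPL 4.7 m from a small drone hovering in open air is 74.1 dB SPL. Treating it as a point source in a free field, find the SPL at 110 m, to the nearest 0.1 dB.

For a point source in a free field, ΔL = −20·log₁₀(d₂/d₁).
ΔL = −20·log₁₀(110/4.7) = -27.39 dB, so L₂ = 74.1 + (-27.39) = 46.7 dB SPL.

46.7 dB SPL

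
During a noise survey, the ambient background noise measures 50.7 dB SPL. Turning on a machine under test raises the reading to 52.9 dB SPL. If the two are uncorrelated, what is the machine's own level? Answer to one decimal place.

Remove the background by subtracting linear intensities:
L_src = 10·log₁₀(10^(52.9/10) − 10^(50.7/10)) = 10·log₁₀(77490) = 48.9 dB SPL.

48.9 dB SPL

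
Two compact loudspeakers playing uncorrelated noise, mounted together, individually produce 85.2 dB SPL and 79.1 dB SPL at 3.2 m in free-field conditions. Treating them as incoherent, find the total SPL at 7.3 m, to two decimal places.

Combined at 3.2 m: 10·log₁₀(10^(85.2/10)+10^(79.1/10)) = 86.153 dB SPL.
Then apply −20·log₁₀(7.3/3.2) = -7.163 dB → 78.99 dB SPL.

78.99 dB SPL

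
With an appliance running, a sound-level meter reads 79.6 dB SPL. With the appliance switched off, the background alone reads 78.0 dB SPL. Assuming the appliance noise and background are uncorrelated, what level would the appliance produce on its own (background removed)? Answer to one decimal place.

Background correction is a power subtraction:
L_src = 10·log₁₀(10^(79.6/10) − 10^(78.0/10)) = 10·log₁₀(28110000) = 74.5 dB SPL.

74.5 dB SPL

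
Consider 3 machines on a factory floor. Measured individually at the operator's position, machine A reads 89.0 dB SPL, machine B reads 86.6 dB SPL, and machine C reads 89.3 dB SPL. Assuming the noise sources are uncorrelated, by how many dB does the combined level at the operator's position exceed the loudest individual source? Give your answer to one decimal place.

Incoherent sources sum as intensities:
L_total = 10·log₁₀(10^(89.0/10) + 10^(86.6/10) + 10^(89.3/10)) = 93.23 dB SPL.
Excess over the loudest (89.3 dB): 93.23 − 89.3 = 3.9 dB.

3.9 dB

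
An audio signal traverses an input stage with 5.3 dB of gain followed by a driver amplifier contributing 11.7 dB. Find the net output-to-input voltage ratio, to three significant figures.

7.08

Net gain = 5.3 + 11.7 = 17.0 dB.
Voltage ratio = 10^(17.0/20) = 7.08.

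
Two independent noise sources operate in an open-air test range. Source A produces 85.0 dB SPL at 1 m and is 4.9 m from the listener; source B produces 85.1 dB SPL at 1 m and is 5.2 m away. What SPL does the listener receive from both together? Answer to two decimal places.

74.00 dB SPL

At the listener: L_A = 85.0 − 20·log₁₀(4.9) = 71.196 dB; L_B = 85.1 − 20·log₁₀(5.2) = 70.780 dB.
Combined: 10·log₁₀(10^(71.196/10)+10^(70.780/10)) = 74.00 dB SPL.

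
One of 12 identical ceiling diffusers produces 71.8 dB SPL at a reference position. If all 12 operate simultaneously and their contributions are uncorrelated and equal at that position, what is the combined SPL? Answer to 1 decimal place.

82.6 dB SPL

12 equal incoherent sources raise the level by 10·log₁₀(12) = 10.79 dB.
L_total = 71.8 + 10.79 = 82.6 dB SPL.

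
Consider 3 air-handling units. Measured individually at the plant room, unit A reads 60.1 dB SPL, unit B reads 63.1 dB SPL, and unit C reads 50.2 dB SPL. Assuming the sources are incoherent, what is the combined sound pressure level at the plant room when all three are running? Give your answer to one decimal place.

65.0 dB SPL

Uncorrelated sources add in intensity (power), not in dB.
L_total = 10·log₁₀(10^(60.1/10) + 10^(63.1/10) + 10^(50.2/10)) = 10·log₁₀(3170000) = 65.0 dB SPL.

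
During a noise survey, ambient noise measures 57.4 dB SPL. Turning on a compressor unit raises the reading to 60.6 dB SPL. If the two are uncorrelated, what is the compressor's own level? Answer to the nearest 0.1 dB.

Remove the background by subtracting linear intensities:
L_src = 10·log₁₀(10^(60.6/10) − 10^(57.4/10)) = 10·log₁₀(598600) = 57.8 dB SPL.

57.8 dB SPL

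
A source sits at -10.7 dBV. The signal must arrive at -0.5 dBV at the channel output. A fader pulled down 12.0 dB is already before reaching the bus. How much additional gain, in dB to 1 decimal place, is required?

The required make-up gain is the shortfall in the dB sum.
G = -0.5 − (-10.7) + 12.0 = 22.2 dB.

22.2 dB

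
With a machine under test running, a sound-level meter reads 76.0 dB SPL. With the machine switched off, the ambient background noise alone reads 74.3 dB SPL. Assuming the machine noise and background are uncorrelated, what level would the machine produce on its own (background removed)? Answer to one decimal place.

71.1 dB SPL

Remove the background by subtracting linear intensities:
L_src = 10·log₁₀(10^(76.0/10) − 10^(74.3/10)) = 10·log₁₀(12900000) = 71.1 dB SPL.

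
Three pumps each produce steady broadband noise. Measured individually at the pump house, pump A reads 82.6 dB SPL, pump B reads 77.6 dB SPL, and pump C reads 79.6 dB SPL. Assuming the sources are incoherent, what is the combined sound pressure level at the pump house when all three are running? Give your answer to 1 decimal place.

Incoherent sources sum as intensities:
L_total = 10·log₁₀(10^(82.6/10) + 10^(77.6/10) + 10^(79.6/10)) = 10·log₁₀(330700000) = 85.2 dB SPL.

85.2 dB SPL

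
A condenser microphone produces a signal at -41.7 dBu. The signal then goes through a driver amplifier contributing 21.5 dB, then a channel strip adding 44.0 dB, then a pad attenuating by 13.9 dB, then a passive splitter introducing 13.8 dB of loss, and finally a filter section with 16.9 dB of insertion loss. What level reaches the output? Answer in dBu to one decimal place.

-20.8 dBu

Cascaded gains and losses add directly in dB.
-41.7 + 21.5 + 44.0 − 13.9 − 13.8 − 16.9 = -20.8 dBu.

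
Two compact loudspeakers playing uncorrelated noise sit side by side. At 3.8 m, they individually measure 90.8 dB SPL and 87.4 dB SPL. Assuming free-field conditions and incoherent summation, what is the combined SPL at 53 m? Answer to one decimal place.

69.5 dB SPL

Combined at 3.8 m: 10·log₁₀(10^(90.8/10)+10^(87.4/10)) = 92.43 dB SPL.
Then apply −20·log₁₀(53/3.8) = -22.89 dB → 69.5 dB SPL.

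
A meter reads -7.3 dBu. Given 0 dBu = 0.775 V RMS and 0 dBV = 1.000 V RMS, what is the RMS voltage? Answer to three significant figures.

0.334 V

V = 0.775 V × 10^(-7.3/20).
= 0.775 × 0.4315 = 0.334 V.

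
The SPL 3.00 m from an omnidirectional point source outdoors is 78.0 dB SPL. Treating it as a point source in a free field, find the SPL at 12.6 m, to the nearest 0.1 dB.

65.5 dB SPL

For a point source in a free field, ΔL = −20·log₁₀(d₂/d₁).
ΔL = −20·log₁₀(12.6/3.00) = -12.46 dB, so L₂ = 78.0 + (-12.46) = 65.5 dB SPL.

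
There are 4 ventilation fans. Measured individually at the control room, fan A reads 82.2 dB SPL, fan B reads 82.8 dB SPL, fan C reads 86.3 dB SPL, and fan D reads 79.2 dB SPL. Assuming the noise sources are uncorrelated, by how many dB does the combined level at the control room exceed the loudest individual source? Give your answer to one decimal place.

Add the sources as powers (linear), then convert back to dB:
L_total = 10·log₁₀(10^(82.2/10) + 10^(82.8/10) + 10^(86.3/10) + 10^(79.2/10)) = 89.38 dB SPL.
Excess over the loudest (86.3 dB): 89.38 − 86.3 = 3.1 dB.

3.1 dB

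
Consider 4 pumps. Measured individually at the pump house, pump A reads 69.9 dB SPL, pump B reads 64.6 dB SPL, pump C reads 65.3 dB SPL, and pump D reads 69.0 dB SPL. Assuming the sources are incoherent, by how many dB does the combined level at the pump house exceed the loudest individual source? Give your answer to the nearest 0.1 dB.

3.9 dB

Incoherent sources sum as intensities:
L_total = 10·log₁₀(10^(69.9/10) + 10^(64.6/10) + 10^(65.3/10) + 10^(69.0/10)) = 73.80 dB SPL.
Excess over the loudest (69.9 dB): 73.80 − 69.9 = 3.9 dB.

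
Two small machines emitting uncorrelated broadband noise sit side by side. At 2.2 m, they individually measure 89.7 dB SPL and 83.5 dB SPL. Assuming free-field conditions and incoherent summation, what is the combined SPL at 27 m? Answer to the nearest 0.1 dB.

68.9 dB SPL

Combined at 2.2 m: 10·log₁₀(10^(89.7/10)+10^(83.5/10)) = 90.63 dB SPL.
Then apply −20·log₁₀(27/2.2) = -21.78 dB → 68.9 dB SPL.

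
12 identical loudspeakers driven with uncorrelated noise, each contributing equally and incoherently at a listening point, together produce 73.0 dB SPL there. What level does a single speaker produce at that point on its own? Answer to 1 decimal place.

12 equal incoherent sources add 10·log₁₀(12) = 10.79 dB over one source.
L_one = 73.0 − 10.79 = 62.2 dB SPL.

62.2 dB SPL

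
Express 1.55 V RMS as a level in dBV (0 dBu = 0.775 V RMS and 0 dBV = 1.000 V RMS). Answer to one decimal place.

dBV = 20·log₁₀(V / 1.000 V).
20·log₁₀(1.55/1.000) = +3.8 dBV.

+3.8 dBV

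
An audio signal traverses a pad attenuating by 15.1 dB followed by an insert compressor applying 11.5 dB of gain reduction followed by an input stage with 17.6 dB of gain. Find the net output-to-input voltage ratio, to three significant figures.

0.355

Net gain = (−15.1) + (−11.5) + 17.6 = -9.0 dB.
Voltage ratio = 10^(-9.0/20) = 0.355.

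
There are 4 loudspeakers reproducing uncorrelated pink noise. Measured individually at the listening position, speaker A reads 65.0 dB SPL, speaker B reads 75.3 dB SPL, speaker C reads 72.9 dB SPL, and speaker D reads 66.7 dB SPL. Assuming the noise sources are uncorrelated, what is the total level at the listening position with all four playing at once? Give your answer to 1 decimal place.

Uncorrelated sources add in intensity (power), not in dB.
L_total = 10·log₁₀(10^(65.0/10) + 10^(75.3/10) + 10^(72.9/10) + 10^(66.7/10)) = 10·log₁₀(61220000) = 77.9 dB SPL.

77.9 dB SPL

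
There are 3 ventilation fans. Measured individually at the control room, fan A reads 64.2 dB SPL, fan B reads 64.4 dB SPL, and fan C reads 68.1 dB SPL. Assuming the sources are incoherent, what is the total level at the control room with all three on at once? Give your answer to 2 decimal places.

70.73 dB SPL

Add the sources as powers (linear), then convert back to dB:
L_total = 10·log₁₀(10^(64.2/10) + 10^(64.4/10) + 10^(68.1/10)) = 10·log₁₀(11840000) = 70.73 dB SPL.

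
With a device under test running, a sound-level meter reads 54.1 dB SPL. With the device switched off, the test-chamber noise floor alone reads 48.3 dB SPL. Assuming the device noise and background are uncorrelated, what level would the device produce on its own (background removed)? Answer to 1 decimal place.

52.8 dB SPL

Subtract intensities: L_src = 10·log₁₀(10^(L_total/10) − 10^(L_bg/10)).
L_src = 10·log₁₀(10^(54.1/10) − 10^(48.3/10)) = 10·log₁₀(189400) = 52.8 dB SPL.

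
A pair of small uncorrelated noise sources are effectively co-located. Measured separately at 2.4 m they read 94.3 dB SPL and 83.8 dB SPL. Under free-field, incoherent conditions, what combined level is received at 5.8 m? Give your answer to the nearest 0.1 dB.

87.0 dB SPL

Combined at 2.4 m: 10·log₁₀(10^(94.3/10)+10^(83.8/10)) = 94.67 dB SPL.
Then apply −20·log₁₀(5.8/2.4) = -7.66 dB → 87.0 dB SPL.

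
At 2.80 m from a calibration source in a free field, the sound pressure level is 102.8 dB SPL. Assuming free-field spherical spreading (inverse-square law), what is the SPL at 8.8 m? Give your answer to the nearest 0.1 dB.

Inverse-square spreading gives ΔL = −20·log₁₀(d₂/d₁).
ΔL = −20·log₁₀(8.8/2.80) = -9.95 dB, so L₂ = 102.8 + (-9.95) = 92.9 dB SPL.

92.9 dB SPL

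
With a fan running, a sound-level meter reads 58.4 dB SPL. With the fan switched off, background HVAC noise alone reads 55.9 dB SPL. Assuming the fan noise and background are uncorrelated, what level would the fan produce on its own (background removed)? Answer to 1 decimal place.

Background correction is a power subtraction:
L_src = 10·log₁₀(10^(58.4/10) − 10^(55.9/10)) = 10·log₁₀(302800) = 54.8 dB SPL.

54.8 dB SPL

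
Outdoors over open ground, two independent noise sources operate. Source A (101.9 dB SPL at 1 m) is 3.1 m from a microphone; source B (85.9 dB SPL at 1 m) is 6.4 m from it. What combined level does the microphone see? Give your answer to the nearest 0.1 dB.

At the listener: L_A = 101.9 − 20·log₁₀(3.1) = 92.07 dB; L_B = 85.9 − 20·log₁₀(6.4) = 69.78 dB.
Combined: 10·log₁₀(10^(92.07/10)+10^(69.78/10)) = 92.1 dB SPL.

92.1 dB SPL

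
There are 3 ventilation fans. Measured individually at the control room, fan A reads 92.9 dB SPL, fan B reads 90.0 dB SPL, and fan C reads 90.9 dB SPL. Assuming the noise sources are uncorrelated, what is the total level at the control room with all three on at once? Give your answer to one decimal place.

96.2 dB SPL

Uncorrelated sources add in intensity (power), not in dB.
L_total = 10·log₁₀(10^(92.9/10) + 10^(90.0/10) + 10^(90.9/10)) = 10·log₁₀(4180000000) = 96.2 dB SPL.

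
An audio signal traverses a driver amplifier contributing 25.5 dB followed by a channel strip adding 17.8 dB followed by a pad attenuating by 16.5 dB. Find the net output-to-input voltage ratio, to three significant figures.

21.9

Net gain = 25.5 + 17.8 + (−16.5) = 26.8 dB.
Voltage ratio = 10^(26.8/20) = 21.9.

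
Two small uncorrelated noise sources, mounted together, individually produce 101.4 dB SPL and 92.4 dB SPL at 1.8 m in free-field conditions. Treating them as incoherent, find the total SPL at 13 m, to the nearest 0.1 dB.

Combined at 1.8 m: 10·log₁₀(10^(101.4/10)+10^(92.4/10)) = 101.91 dB SPL.
Then apply −20·log₁₀(13/1.8) = -17.17 dB → 84.7 dB SPL.

84.7 dB SPL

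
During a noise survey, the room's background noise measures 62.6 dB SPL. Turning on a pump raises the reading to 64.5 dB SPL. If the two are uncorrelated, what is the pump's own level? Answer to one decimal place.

Background correction is a power subtraction:
L_src = 10·log₁₀(10^(64.5/10) − 10^(62.6/10)) = 10·log₁₀(998700) = 60.0 dB SPL.

60.0 dB SPL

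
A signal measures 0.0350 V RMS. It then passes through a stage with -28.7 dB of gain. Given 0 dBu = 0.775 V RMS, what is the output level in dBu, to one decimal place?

-55.6 dBu

Input level: 20·log₁₀(0.0350/0.775) = -26.90 dBu.
Output: -26.90 − 28.7 = -55.6 dBu.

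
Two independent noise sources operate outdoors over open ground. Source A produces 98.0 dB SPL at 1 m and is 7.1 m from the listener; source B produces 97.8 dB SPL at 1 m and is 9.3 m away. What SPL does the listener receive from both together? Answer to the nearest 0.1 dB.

At the listener: L_A = 98.0 − 20·log₁₀(7.1) = 80.97 dB; L_B = 97.8 − 20·log₁₀(9.3) = 78.43 dB.
Combined: 10·log₁₀(10^(80.97/10)+10^(78.43/10)) = 82.9 dB SPL.

82.9 dB SPL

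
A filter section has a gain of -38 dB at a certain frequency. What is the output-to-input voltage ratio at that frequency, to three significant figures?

0.0126

Voltage ratio = 10^(dB/20).
10^(-38/20) = 10^(-1.900) = 0.0126.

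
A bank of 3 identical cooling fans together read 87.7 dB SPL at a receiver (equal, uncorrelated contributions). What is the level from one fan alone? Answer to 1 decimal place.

82.9 dB SPL

3 equal incoherent sources add 10·log₁₀(3) = 4.77 dB over one source.
L_one = 87.7 − 4.77 = 82.9 dB SPL.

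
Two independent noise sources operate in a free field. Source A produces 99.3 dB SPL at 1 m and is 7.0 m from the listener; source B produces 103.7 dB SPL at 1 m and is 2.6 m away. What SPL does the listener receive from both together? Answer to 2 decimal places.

At the listener: L_A = 99.3 − 20·log₁₀(7.0) = 82.398 dB; L_B = 103.7 − 20·log₁₀(2.6) = 95.401 dB.
Combined: 10·log₁₀(10^(82.398/10)+10^(95.401/10)) = 95.61 dB SPL.

95.61 dB SPL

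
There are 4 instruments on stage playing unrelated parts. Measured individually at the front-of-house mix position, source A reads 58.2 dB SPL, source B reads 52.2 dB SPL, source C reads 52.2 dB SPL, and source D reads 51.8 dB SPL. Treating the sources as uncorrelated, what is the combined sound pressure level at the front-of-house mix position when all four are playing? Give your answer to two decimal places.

Uncorrelated sources add in intensity (power), not in dB.
L_total = 10·log₁₀(10^(58.2/10) + 10^(52.2/10) + 10^(52.2/10) + 10^(51.8/10)) = 10·log₁₀(1144000) = 60.58 dB SPL.

60.58 dB SPL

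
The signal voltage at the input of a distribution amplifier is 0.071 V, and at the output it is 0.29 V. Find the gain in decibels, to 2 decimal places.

Voltage ratio → dB uses the 20·log₁₀ form:
20·log₁₀(0.29/0.071) = 20·log₁₀(4.085) = 12.22 dB.

12.22 dB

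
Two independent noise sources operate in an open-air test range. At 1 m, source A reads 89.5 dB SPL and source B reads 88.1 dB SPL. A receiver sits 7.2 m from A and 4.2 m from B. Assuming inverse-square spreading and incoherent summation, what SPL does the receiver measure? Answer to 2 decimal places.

77.31 dB SPL

At the listener: L_A = 89.5 − 20·log₁₀(7.2) = 72.353 dB; L_B = 88.1 − 20·log₁₀(4.2) = 75.635 dB.
Combined: 10·log₁₀(10^(72.353/10)+10^(75.635/10)) = 77.31 dB SPL.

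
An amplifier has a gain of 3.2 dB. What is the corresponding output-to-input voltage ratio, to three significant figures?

Voltage ratio = 10^(dB/20).
10^(3.2/20) = 10^(0.1600) = 1.45.

1.45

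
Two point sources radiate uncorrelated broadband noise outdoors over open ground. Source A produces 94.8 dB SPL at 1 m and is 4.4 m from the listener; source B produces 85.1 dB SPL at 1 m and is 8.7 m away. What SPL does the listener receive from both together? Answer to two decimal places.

82.05 dB SPL

At the listener: L_A = 94.8 − 20·log₁₀(4.4) = 81.931 dB; L_B = 85.1 − 20·log₁₀(8.7) = 66.310 dB.
Combined: 10·log₁₀(10^(81.931/10)+10^(66.310/10)) = 82.05 dB SPL.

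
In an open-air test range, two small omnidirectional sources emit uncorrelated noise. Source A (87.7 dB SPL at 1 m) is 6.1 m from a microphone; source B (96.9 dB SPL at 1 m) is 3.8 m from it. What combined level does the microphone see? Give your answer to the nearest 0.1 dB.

85.5 dB SPL

At the listener: L_A = 87.7 − 20·log₁₀(6.1) = 71.99 dB; L_B = 96.9 − 20·log₁₀(3.8) = 85.30 dB.
Combined: 10·log₁₀(10^(71.99/10)+10^(85.30/10)) = 85.5 dB SPL.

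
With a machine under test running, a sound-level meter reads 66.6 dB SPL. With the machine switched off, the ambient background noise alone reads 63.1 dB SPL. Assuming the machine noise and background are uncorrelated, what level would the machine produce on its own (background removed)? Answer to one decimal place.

Background correction is a power subtraction:
L_src = 10·log₁₀(10^(66.6/10) − 10^(63.1/10)) = 10·log₁₀(2529000) = 64.0 dB SPL.

64.0 dB SPL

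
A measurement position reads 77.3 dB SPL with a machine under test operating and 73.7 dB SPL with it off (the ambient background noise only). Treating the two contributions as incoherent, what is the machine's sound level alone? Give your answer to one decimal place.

Subtract intensities: L_src = 10·log₁₀(10^(L_total/10) − 10^(L_bg/10)).
L_src = 10·log₁₀(10^(77.3/10) − 10^(73.7/10)) = 10·log₁₀(30260000) = 74.8 dB SPL.

74.8 dB SPL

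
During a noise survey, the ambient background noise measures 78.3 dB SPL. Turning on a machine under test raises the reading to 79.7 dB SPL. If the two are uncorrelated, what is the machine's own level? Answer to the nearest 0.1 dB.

Remove the background by subtracting linear intensities:
L_src = 10·log₁₀(10^(79.7/10) − 10^(78.3/10)) = 10·log₁₀(25720000) = 74.1 dB SPL.

74.1 dB SPL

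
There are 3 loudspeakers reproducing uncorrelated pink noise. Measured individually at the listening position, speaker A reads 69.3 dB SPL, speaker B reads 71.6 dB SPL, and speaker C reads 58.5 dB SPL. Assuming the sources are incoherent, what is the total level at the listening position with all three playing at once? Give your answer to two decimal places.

73.74 dB SPL

Add the sources as powers (linear), then convert back to dB:
L_total = 10·log₁₀(10^(69.3/10) + 10^(71.6/10) + 10^(58.5/10)) = 10·log₁₀(23670000) = 73.74 dB SPL.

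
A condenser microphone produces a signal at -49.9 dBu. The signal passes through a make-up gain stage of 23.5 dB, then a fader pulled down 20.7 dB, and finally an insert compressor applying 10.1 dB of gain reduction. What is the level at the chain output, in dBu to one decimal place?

-57.2 dBu

Gain stages sum in dB:
-49.9 + 23.5 − 20.7 − 10.1 = -57.2 dBu.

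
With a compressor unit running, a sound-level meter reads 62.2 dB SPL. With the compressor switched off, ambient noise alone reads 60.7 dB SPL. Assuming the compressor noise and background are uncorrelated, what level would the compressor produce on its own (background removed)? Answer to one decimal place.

56.9 dB SPL

Background correction is a power subtraction:
L_src = 10·log₁₀(10^(62.2/10) − 10^(60.7/10)) = 10·log₁₀(484700) = 56.9 dB SPL.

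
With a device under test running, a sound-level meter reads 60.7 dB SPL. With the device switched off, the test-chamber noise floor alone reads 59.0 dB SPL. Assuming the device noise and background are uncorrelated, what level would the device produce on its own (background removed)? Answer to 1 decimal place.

Subtract intensities: L_src = 10·log₁₀(10^(L_total/10) − 10^(L_bg/10)).
L_src = 10·log₁₀(10^(60.7/10) − 10^(59.0/10)) = 10·log₁₀(380600) = 55.8 dB SPL.

55.8 dB SPL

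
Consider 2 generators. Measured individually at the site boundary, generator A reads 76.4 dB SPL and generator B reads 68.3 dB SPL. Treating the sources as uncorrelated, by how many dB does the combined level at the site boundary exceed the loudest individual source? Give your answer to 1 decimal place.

Uncorrelated sources add in intensity (power), not in dB.
L_total = 10·log₁₀(10^(76.4/10) + 10^(68.3/10)) = 77.03 dB SPL.
Excess over the loudest (76.4 dB): 77.03 − 76.4 = 0.6 dB.

0.6 dB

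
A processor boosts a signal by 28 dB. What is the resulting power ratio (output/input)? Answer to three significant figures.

631

Power ratio = 10^(dB/10).
10^(28/10) = 10^(2.800) = 631.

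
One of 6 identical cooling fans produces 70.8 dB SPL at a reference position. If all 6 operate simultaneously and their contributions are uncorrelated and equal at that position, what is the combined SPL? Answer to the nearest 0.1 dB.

6 equal incoherent sources raise the level by 10·log₁₀(6) = 7.78 dB.
L_total = 70.8 + 7.78 = 78.6 dB SPL.

78.6 dB SPL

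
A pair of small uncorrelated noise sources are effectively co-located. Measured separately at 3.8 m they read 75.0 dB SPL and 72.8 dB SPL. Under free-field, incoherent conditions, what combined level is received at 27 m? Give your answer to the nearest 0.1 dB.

60.0 dB SPL

Combined at 3.8 m: 10·log₁₀(10^(75.0/10)+10^(72.8/10)) = 77.05 dB SPL.
Then apply −20·log₁₀(27/3.8) = -17.03 dB → 60.0 dB SPL.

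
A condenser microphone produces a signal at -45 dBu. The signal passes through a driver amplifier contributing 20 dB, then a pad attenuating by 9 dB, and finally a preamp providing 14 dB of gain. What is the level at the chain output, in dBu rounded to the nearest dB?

-20 dBu

Cascaded gains and losses add directly in dB.
-45 + 20 − 9 + 14 = -20 dBu.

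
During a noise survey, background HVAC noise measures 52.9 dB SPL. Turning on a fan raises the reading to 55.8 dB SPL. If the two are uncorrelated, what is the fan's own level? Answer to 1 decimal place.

Subtract intensities: L_src = 10·log₁₀(10^(L_total/10) − 10^(L_bg/10)).
L_src = 10·log₁₀(10^(55.8/10) − 10^(52.9/10)) = 10·log₁₀(185200) = 52.7 dB SPL.

52.7 dB SPL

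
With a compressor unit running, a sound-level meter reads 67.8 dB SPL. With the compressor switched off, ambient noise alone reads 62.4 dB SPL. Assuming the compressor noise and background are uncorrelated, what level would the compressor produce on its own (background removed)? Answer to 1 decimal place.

Background correction is a power subtraction:
L_src = 10·log₁₀(10^(67.8/10) − 10^(62.4/10)) = 10·log₁₀(4288000) = 66.3 dB SPL.

66.3 dB SPL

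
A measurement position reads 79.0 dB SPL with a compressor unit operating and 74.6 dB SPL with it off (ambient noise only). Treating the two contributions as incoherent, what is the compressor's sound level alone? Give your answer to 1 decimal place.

77.0 dB SPL

Background correction is a power subtraction:
L_src = 10·log₁₀(10^(79.0/10) − 10^(74.6/10)) = 10·log₁₀(50590000) = 77.0 dB SPL.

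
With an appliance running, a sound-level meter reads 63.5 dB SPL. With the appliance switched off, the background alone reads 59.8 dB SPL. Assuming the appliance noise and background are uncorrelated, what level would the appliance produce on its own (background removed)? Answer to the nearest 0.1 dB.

61.1 dB SPL

Background correction is a power subtraction:
L_src = 10·log₁₀(10^(63.5/10) − 10^(59.8/10)) = 10·log₁₀(1284000) = 61.1 dB SPL.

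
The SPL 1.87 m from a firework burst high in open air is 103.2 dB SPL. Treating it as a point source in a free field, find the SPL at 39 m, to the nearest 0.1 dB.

For a point source in a free field, ΔL = −20·log₁₀(d₂/d₁).
ΔL = −20·log₁₀(39/1.87) = -26.38 dB, so L₂ = 103.2 + (-26.38) = 76.8 dB SPL.

76.8 dB SPL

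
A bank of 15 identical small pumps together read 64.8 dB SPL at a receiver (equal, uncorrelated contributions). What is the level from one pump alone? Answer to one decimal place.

53.0 dB SPL

15 equal incoherent sources add 10·log₁₀(15) = 11.76 dB over one source.
L_one = 64.8 − 11.76 = 53.0 dB SPL.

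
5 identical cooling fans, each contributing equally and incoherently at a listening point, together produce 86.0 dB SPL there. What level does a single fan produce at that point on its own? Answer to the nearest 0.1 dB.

5 equal incoherent sources add 10·log₁₀(5) = 6.99 dB over one source.
L_one = 86.0 − 6.99 = 79.0 dB SPL.

79.0 dB SPL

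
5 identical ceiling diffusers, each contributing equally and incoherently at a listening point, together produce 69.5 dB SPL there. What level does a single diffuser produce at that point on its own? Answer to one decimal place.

5 equal incoherent sources add 10·log₁₀(5) = 6.99 dB over one source.
L_one = 69.5 − 6.99 = 62.5 dB SPL.

62.5 dB SPL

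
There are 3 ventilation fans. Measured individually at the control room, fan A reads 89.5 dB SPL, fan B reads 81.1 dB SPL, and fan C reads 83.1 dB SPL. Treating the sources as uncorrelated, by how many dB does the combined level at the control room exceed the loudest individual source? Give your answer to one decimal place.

Uncorrelated sources add in intensity (power), not in dB.
L_total = 10·log₁₀(10^(89.5/10) + 10^(81.1/10) + 10^(83.1/10)) = 90.88 dB SPL.
Excess over the loudest (89.5 dB): 90.88 − 89.5 = 1.4 dB.

1.4 dB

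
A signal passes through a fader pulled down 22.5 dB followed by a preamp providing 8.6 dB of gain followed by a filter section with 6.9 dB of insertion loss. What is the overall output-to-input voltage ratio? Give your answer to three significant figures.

0.0912

Net gain = (−22.5) + 8.6 + (−6.9) = -20.8 dB.
Voltage ratio = 10^(-20.8/20) = 0.0912.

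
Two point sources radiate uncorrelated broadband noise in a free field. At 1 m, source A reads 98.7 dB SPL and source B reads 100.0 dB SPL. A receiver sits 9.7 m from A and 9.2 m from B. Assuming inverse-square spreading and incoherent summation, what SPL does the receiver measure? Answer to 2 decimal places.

82.94 dB SPL

At the listener: L_A = 98.7 − 20·log₁₀(9.7) = 78.965 dB; L_B = 100.0 − 20·log₁₀(9.2) = 80.724 dB.
Combined: 10·log₁₀(10^(78.965/10)+10^(80.724/10)) = 82.94 dB SPL.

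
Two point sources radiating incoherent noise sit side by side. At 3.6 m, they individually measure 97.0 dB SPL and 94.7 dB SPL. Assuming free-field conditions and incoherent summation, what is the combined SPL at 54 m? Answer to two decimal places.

Combined at 3.6 m: 10·log₁₀(10^(97.0/10)+10^(94.7/10)) = 99.011 dB SPL.
Then apply −20·log₁₀(54/3.6) = -23.522 dB → 75.49 dB SPL.

75.49 dB SPL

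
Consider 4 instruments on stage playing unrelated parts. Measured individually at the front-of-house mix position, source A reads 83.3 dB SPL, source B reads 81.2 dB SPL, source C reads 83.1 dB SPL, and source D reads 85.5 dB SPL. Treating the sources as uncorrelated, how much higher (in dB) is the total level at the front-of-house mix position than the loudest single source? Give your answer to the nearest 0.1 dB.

4.1 dB

Uncorrelated sources add in intensity (power), not in dB.
L_total = 10·log₁₀(10^(83.3/10) + 10^(81.2/10) + 10^(83.1/10) + 10^(85.5/10)) = 89.56 dB SPL.
Excess over the loudest (85.5 dB): 89.56 − 85.5 = 4.1 dB.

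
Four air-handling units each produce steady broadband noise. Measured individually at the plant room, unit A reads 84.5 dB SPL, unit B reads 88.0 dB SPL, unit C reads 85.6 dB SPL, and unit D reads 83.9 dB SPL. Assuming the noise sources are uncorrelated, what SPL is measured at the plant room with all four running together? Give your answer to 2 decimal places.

91.82 dB SPL

Incoherent sources sum as intensities:
L_total = 10·log₁₀(10^(84.5/10) + 10^(88.0/10) + 10^(85.6/10) + 10^(83.9/10)) = 10·log₁₀(1521000000) = 91.82 dB SPL.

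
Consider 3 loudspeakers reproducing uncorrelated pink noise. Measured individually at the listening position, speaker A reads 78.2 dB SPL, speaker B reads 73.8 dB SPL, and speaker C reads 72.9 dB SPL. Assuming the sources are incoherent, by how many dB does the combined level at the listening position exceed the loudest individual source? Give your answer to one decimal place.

2.2 dB

Uncorrelated sources add in intensity (power), not in dB.
L_total = 10·log₁₀(10^(78.2/10) + 10^(73.8/10) + 10^(72.9/10)) = 80.40 dB SPL.
Excess over the loudest (78.2 dB): 80.40 − 78.2 = 2.2 dB.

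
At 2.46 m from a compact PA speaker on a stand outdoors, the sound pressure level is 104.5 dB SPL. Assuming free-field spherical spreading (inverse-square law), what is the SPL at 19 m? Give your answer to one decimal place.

86.7 dB SPL

For a point source in a free field, ΔL = −20·log₁₀(d₂/d₁).
ΔL = −20·log₁₀(19/2.46) = -17.76 dB, so L₂ = 104.5 + (-17.76) = 86.7 dB SPL.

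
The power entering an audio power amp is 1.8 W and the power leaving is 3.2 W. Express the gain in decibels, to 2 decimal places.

Power is a power quantity, so gain = 10·log₁₀(P_out/P_in).
10·log₁₀(3.2/1.8) = 10·log₁₀(1.778) = 2.50 dB.

2.50 dB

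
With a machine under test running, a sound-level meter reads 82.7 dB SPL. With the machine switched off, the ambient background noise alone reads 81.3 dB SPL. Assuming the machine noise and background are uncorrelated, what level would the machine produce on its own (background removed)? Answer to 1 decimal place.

77.1 dB SPL

Background correction is a power subtraction:
L_src = 10·log₁₀(10^(82.7/10) − 10^(81.3/10)) = 10·log₁₀(51310000) = 77.1 dB SPL.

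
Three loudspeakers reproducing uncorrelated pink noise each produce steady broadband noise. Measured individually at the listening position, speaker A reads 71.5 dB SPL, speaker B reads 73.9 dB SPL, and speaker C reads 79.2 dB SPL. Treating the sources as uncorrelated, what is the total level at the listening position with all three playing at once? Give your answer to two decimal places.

Incoherent sources sum as intensities:
L_total = 10·log₁₀(10^(71.5/10) + 10^(73.9/10) + 10^(79.2/10)) = 10·log₁₀(121800000) = 80.86 dB SPL.

80.86 dB SPL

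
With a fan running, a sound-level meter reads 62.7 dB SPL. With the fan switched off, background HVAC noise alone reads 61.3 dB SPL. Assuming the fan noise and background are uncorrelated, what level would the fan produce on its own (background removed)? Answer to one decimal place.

Remove the background by subtracting linear intensities:
L_src = 10·log₁₀(10^(62.7/10) − 10^(61.3/10)) = 10·log₁₀(513100) = 57.1 dB SPL.

57.1 dB SPL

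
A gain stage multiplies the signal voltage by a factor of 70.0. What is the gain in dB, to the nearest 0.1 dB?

36.9 dB

For a voltage ratio, dB = 20·log₁₀(V₂/V₁).
20·log₁₀(70.0) = 36.9 dB.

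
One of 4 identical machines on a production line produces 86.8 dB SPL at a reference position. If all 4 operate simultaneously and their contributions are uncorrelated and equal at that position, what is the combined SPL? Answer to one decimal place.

92.8 dB SPL

4 equal incoherent sources raise the level by 10·log₁₀(4) = 6.02 dB.
L_total = 86.8 + 6.02 = 92.8 dB SPL.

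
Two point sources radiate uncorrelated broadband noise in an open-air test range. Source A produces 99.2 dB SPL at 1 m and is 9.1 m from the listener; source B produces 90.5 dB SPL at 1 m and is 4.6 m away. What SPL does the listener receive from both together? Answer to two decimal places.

At the listener: L_A = 99.2 − 20·log₁₀(9.1) = 80.019 dB; L_B = 90.5 − 20·log₁₀(4.6) = 77.245 dB.
Combined: 10·log₁₀(10^(80.019/10)+10^(77.245/10)) = 81.86 dB SPL.

81.86 dB SPL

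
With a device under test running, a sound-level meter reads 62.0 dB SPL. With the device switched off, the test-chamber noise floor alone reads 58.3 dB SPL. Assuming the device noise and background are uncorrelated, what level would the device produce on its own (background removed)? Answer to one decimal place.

59.6 dB SPL

Remove the background by subtracting linear intensities:
L_src = 10·log₁₀(10^(62.0/10) − 10^(58.3/10)) = 10·log₁₀(908800) = 59.6 dB SPL.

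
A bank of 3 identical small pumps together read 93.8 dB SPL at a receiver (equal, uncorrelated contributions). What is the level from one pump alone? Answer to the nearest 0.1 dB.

89.0 dB SPL

3 equal incoherent sources add 10·log₁₀(3) = 4.77 dB over one source.
L_one = 93.8 − 4.77 = 89.0 dB SPL.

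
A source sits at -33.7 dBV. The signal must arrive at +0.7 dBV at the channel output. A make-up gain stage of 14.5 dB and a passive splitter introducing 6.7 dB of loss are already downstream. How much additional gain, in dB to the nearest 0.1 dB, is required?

The required make-up gain is the shortfall in the dB sum.
G = +0.7 − (-33.7) − 14.5 + 6.7 = 26.6 dB.

26.6 dB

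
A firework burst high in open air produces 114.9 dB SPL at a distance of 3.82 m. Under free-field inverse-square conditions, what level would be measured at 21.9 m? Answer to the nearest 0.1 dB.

For a point source in a free field, ΔL = −20·log₁₀(d₂/d₁).
ΔL = −20·log₁₀(21.9/3.82) = -15.17 dB, so L₂ = 114.9 + (-15.17) = 99.7 dB SPL.

99.7 dB SPL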